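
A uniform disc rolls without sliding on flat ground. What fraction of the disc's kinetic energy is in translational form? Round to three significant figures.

fraction ≈ 0.667

The moment of inertia is (1/2)MR², giving k ≡ I/(MR²) = 0.5.
Since ω = v/R, the translational part is ½Mv² and the rotational part is ½I(v/R)² = ½kMv²; the total is ½(1+k)Mv².
The translational fraction is therefore 1/(1+k) = 1/1.5 ≈ 0.667.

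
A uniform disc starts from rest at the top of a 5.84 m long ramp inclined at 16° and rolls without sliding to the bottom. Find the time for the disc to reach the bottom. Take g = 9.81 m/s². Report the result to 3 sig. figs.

t ≈ 2.55 s

For this body I = (1/2)MR², i.e. k = I/(MR²) = 0.5.
Along the incline Mg sinθ − f = Ma, and torque about the center fR = Iα = kMR²(a/R) gives f = kMa.
Hence a = g sinθ/(1+k) = 9.81×sin16°/1.5 = 1.803 m/s².
Starting from rest, L = ½at², so t = √(2L/a) = √(2×5.84/1.803) ≈ 2.55 s.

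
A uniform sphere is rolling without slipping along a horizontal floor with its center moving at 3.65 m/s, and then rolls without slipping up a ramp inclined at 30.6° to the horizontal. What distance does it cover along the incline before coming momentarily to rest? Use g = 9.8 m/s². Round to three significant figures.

d ≈ 1.87 m

Here I = (2/5)MR², so the shape factor k = I/(MR²) = 0.4.
The rolling condition ω = v/R makes the rotational term ½I(v/R)² = ½kMv², so KE_total = ½(1+k)Mv² = (7/10)Mv².
Setting this equal to Mgh gives the vertical rise h = (1+k)v₀²/(2g) = 1.4×3.65²/(2×9.8) = 0.9516 m.
Along the incline, d = h/sinθ = 0.9516/sin30.6° ≈ 1.87 m.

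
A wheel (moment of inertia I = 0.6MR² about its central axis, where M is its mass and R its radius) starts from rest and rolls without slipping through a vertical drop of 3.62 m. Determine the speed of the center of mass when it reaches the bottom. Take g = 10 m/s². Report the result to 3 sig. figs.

v ≈ 6.73 m/s

With I = 0.6MR², the ratio k = I/(MR²) is 0.6.
The rolling condition ω = v/R makes the rotational term ½I(v/R)² = ½kMv², so KE_total = ½(1+k)Mv² = (4/5)Mv².
Setting Mgh = (4/5)Mv² gives v = √(2gh/(1+k)) = √(2·10·3.62/1.6) ≈ 6.73 m/s.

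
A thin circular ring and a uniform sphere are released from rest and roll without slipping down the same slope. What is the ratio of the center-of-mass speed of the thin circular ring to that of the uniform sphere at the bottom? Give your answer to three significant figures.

Each satisfies Mgh = ½(1+k)Mv² with k = I/(MR²), so v ∝ 1/√(1+k).
For the thin circular ring k = 1; for the uniform sphere k = 0.4.
v₁/v₂ = √((1+k₂)/(1+k₁)) = √(1.4/2) ≈ 0.837.

v_ratio ≈ 0.837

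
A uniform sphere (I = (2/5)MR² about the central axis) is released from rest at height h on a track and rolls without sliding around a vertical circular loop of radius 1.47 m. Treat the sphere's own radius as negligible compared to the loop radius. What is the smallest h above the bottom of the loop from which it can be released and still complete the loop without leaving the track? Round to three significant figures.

h_min ≈ 3.97 m

The moment of inertia is (2/5)MR², giving k ≡ I/(MR²) = 0.4.
At the top of the loop, the minimum-contact condition is Mg = Mv_top²/r, so v_top² = gr.
With ω = v/R, the kinetic energy at speed v is ½(1+k)Mv² = (7/10)Mv².
Energy conservation from release (height h) to the top (height 2r): Mgh = Mg(2r) + (7/10)M·gr.
Thus h_min = 2r + (1+k)r/2 = r(2 + 1.4/2) = 1.47 × 2.7 ≈ 3.97 m.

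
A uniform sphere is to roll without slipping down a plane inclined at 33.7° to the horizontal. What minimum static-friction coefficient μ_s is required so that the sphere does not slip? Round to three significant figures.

μ_min ≈ 0.191

With I = (2/5)MR², the ratio k = I/(MR²) is 0.4.
Along the incline Mg sinθ − f = Ma, and torque about the center fR = Iα = kMR²(a/R) gives f = kMa.
These give a = g sinθ/(1+k) and the required friction f = kMg sinθ/(1+k).
The normal force is N = Mg cosθ, so μ_min = f/N = k tanθ/(1+k).
μ_min = 0.4 × tan33.7° / 1.4 ≈ 0.191.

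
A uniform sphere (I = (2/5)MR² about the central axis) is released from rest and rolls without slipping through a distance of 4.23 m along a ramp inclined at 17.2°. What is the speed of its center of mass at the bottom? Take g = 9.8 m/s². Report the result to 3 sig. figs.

Here I = (2/5)MR², so the shape factor k = I/(MR²) = 0.4.
Pure rolling means v = ωR; then KE = ½Mv² + ½I(v/R)² = ½(1+k)Mv² = (7/10)Mv².
The vertical drop is h = L sinθ = 4.23 × sin17.2° = 1.251 m.
Energy conservation: Mgh = (7/10)Mv², so v = √(2gh/(1+k)) = √(2 × 9.8 × 1.251 / 1.4) ≈ 4.18 m/s.

v ≈ 4.18 m/s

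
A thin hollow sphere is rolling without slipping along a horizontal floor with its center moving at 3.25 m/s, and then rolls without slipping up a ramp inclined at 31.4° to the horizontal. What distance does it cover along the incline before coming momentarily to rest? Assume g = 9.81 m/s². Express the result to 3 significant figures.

d ≈ 1.72 m

For this body I = (2/3)MR², i.e. k = I/(MR²) = 2/3.
Rolling without slipping gives ω = v/R, so the total kinetic energy is ½Mv² + ½Iω² = ½(1+k)Mv² = (5/6)Mv².
Setting this equal to Mgh gives the vertical rise h = (1+k)v₀²/(2g) = 1.667×3.25²/(2×9.81) = 0.8973 m.
Along the incline, d = h/sinθ = 0.8973/sin31.4° ≈ 1.72 m.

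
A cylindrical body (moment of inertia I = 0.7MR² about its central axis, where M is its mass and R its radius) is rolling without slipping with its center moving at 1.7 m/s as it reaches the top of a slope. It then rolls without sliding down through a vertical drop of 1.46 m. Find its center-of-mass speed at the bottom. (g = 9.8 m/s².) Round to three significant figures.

v ≈ 4.44 m/s

With I = 0.7MR², the ratio k = I/(MR²) is 0.7.
Since it rolls without slipping, ω = v/R and KE = ½Mv² + ½Iω² = ½(1+k)Mv² = (17/20)Mv².
Conserving energy between top and bottom: (17/20)Mv² = (17/20)Mv₀² + Mgh, hence v² = v₀² + 2gh/(1+k).
v = √(1.7² + 2×9.8×1.46/1.7) = √19.72 ≈ 4.44 m/s.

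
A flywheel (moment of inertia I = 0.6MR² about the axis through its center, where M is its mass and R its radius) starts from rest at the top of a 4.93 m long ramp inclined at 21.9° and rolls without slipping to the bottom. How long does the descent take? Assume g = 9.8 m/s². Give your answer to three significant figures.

t ≈ 2.08 s

Here I = 0.6MR², so the shape factor k = I/(MR²) = 0.6.
Newton's second law down the slope: Mg sinθ − f = Ma. The torque equation fR = Iα (with α = a/R) gives f = kMa.
Hence a = g sinθ/(1+k) = 9.8×sin21.9°/1.6 = 2.285 m/s².
With constant a from rest, t = √(2L/a) = √(2·4.93/2.285) ≈ 2.08 s.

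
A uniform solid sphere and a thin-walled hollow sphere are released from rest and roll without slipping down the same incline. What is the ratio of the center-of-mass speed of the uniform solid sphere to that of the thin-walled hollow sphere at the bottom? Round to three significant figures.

Each satisfies Mgh = ½(1+k)Mv² with k = I/(MR²), so v ∝ 1/√(1+k).
For the uniform solid sphere k = 0.4; for the thin-walled hollow sphere k = 2/3.
v₁/v₂ = √((1+k₂)/(1+k₁)) = √(1.667/1.4) ≈ 1.09.

v_ratio ≈ 1.09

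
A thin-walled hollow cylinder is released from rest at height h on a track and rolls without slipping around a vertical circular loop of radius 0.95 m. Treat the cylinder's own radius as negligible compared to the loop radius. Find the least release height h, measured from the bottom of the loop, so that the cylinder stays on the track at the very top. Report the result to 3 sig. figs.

h_min ≈ 2.85 m

Here I = MR², so the shape factor k = I/(MR²) = 1.
At the top of the loop, the minimum-contact condition is Mg = Mv_top²/r, so v_top² = gr.
With ω = v/R, the kinetic energy at speed v is ½(1+k)Mv² = Mv².
Energy conservation from release (height h) to the top (height 2r): Mgh = Mg(2r) + M·gr.
Thus h_min = 2r + (1+k)r/2 = r(2 + 2/2) = 0.95 × 3 ≈ 2.85 m.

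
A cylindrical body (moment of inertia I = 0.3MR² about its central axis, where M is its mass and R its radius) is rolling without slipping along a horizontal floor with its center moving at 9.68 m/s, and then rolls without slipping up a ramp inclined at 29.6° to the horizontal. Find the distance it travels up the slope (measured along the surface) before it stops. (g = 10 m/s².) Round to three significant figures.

The moment of inertia is 0.3MR², giving k ≡ I/(MR²) = 0.3.
The rolling condition ω = v/R makes the rotational term ½I(v/R)² = ½kMv², so KE_total = ½(1+k)Mv² = (13/20)Mv².
Setting this equal to Mgh gives the vertical rise h = (1+k)v₀²/(2g) = 1.3×9.68²/(2×10) = 6.091 m.
Along the incline, d = h/sinθ = 6.091/sin29.6° ≈ 12.3 m.

d ≈ 12.3 m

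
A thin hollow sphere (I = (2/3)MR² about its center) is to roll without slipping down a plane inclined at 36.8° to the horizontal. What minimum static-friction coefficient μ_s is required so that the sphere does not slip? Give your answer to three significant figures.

μ_min ≈ 0.299

For this body I = (2/3)MR², i.e. k = I/(MR²) = 2/3.
Along the incline Mg sinθ − f = Ma, and torque about the center fR = Iα = kMR²(a/R) gives f = kMa.
These give a = g sinθ/(1+k) and the required friction f = kMg sinθ/(1+k).
The normal force is N = Mg cosθ, so μ_min = f/N = k tanθ/(1+k).
μ_min = (2/3) × tan36.8° / 1.667 ≈ 0.299.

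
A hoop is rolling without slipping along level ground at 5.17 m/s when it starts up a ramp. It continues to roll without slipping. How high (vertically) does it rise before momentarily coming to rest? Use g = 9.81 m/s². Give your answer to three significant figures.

h ≈ 2.72 m

For this body I = MR², i.e. k = I/(MR²) = 1.
Since it rolls without slipping, ω = v/R and KE = ½Mv² + ½Iω² = ½(1+k)Mv² = Mv².
All of this converts to potential energy at the highest point: Mv₀² = Mgh.
Thus h = (1+k)v₀²/(2g) = 2 × 5.17² / (2 × 9.81) ≈ 2.72 m.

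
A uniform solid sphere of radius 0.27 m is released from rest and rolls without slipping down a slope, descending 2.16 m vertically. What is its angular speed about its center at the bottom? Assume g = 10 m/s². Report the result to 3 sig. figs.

ω ≈ 20.6 rad/s

The moment of inertia is (2/5)MR², giving k ≡ I/(MR²) = 0.4.
Pure rolling means v = ωR; then KE = ½Mv² + ½I(v/R)² = ½(1+k)Mv² = (7/10)Mv².
Energy conservation Mgh = ½(1+k)Mv² gives v = √(2gh/(1+k)) = √(2 × 10 × 2.16 / 1.4) = 5.555 m/s.
The angular speed follows from ω = v/R = 5.555/0.27 ≈ 20.6 rad/s.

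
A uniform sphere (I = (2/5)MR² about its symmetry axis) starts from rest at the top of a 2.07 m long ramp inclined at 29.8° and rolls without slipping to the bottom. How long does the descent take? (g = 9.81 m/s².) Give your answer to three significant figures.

t ≈ 1.09 s

The moment of inertia is (2/5)MR², giving k ≡ I/(MR²) = 0.4.
Along the incline Mg sinθ − f = Ma, and torque about the center fR = Iα = kMR²(a/R) gives f = kMa.
Hence a = g sinθ/(1+k) = 9.81×sin29.8°/1.4 = 3.482 m/s².
Starting from rest, L = ½at², so t = √(2L/a) = √(2×2.07/3.482) ≈ 1.09 s.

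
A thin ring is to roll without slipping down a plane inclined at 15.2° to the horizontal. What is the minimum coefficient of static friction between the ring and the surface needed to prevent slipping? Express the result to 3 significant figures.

μ_min ≈ 0.136

For this body I = MR², i.e. k = I/(MR²) = 1.
Newton's second law down the slope: Mg sinθ − f = Ma. The torque equation fR = Iα (with α = a/R) gives f = kMa.
These give a = g sinθ/(1+k) and the required friction f = kMg sinθ/(1+k).
With N = Mg cosθ, the no-slip condition f ≤ μN gives μ_min = f/N = k tanθ/(1+k).
μ_min = 1 × tan15.2° / 2 ≈ 0.136.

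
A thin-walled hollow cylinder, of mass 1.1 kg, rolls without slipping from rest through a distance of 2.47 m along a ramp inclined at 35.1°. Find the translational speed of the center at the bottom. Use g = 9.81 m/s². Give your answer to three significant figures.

With I = MR², the ratio k = I/(MR²) is 1.
Since it rolls without slipping, ω = v/R and KE = ½Mv² + ½Iω² = ½(1+k)Mv² = Mv².
The vertical drop is h = L sinθ = 2.47 × sin35.1° = 1.42 m.
Energy conservation: Mgh = Mv², so v = √(2gh/(1+k)) = √(2 × 9.81 × 1.42 / 2) ≈ 3.73 m/s.

v ≈ 3.73 m/s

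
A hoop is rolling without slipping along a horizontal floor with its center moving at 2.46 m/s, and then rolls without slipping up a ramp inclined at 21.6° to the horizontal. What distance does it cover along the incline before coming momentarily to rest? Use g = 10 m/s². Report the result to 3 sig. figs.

Here I = MR², so the shape factor k = I/(MR²) = 1.
Since it rolls without slipping, ω = v/R and KE = ½Mv² + ½Iω² = ½(1+k)Mv² = Mv².
Setting this equal to Mgh gives the vertical rise h = (1+k)v₀²/(2g) = 2×2.46²/(2×10) = 0.6052 m.
The distance along the slope is d = h/sinθ = 0.6052/sin21.6° ≈ 1.64 m.

d ≈ 1.64 m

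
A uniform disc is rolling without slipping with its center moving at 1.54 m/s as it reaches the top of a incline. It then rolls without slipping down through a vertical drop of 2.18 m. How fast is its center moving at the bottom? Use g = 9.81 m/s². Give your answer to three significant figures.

v ≈ 5.56 m/s

Here I = (1/2)MR², so the shape factor k = I/(MR²) = 0.5.
Pure rolling means v = ωR; then KE = ½Mv² + ½I(v/R)² = ½(1+k)Mv² = (3/4)Mv².
Conserving energy between top and bottom: (3/4)Mv² = (3/4)Mv₀² + Mgh, hence v² = v₀² + 2gh/(1+k).
v = √(1.54² + 2×9.81×2.18/1.5) = √30.89 ≈ 5.56 m/s.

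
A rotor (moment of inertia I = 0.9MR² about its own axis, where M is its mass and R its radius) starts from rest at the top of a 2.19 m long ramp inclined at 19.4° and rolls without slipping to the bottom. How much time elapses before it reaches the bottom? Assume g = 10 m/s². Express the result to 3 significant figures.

t ≈ 1.58 s

With I = 0.9MR², the ratio k = I/(MR²) is 0.9.
Along the incline Mg sinθ − f = Ma, and torque about the center fR = Iα = kMR²(a/R) gives f = kMa.
Hence a = g sinθ/(1+k) = 10×sin19.4°/1.9 = 1.748 m/s².
Starting from rest, L = ½at², so t = √(2L/a) = √(2×2.19/1.748) ≈ 1.58 s.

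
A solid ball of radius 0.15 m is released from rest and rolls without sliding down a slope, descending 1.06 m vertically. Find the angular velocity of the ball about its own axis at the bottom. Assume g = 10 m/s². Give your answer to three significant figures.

With I = (2/5)MR², the ratio k = I/(MR²) is 0.4.
Rolling without slipping gives ω = v/R, so the total kinetic energy is ½Mv² + ½Iω² = ½(1+k)Mv² = (7/10)Mv².
Energy conservation Mgh = ½(1+k)Mv² gives v = √(2gh/(1+k)) = √(2 × 10 × 1.06 / 1.4) = 3.891 m/s.
The angular speed follows from ω = v/R = 3.891/0.15 ≈ 25.9 rad/s.

ω ≈ 25.9 rad/s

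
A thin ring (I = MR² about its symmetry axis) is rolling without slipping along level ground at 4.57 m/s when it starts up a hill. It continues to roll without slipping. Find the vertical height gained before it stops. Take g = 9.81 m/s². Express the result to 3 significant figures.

h ≈ 2.13 m

Here I = MR², so the shape factor k = I/(MR²) = 1.
Rolling without slipping gives ω = v/R, so the total kinetic energy is ½Mv² + ½Iω² = ½(1+k)Mv² = Mv².
All of this converts to potential energy at the highest point: Mv₀² = Mgh.
Thus h = (1+k)v₀²/(2g) = 2 × 4.57² / (2 × 9.81) ≈ 2.13 m.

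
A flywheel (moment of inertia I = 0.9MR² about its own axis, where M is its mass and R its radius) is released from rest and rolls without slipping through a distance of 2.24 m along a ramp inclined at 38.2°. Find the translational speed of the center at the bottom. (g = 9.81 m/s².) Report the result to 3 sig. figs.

The moment of inertia is 0.9MR², giving k ≡ I/(MR²) = 0.9.
Rolling without slipping gives ω = v/R, so the total kinetic energy is ½Mv² + ½Iω² = ½(1+k)Mv² = (19/20)Mv².
The vertical drop is h = L sinθ = 2.24 × sin38.2° = 1.385 m.
Energy conservation: Mgh = (19/20)Mv², so v = √(2gh/(1+k)) = √(2 × 9.81 × 1.385 / 1.9) ≈ 3.78 m/s.

v ≈ 3.78 m/s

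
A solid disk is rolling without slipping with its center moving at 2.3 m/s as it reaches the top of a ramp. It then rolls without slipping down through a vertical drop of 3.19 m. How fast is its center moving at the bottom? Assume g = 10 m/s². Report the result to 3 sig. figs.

With I = (1/2)MR², the ratio k = I/(MR²) is 0.5.
Since it rolls without slipping, ω = v/R and KE = ½Mv² + ½Iω² = ½(1+k)Mv² = (3/4)Mv².
Energy conservation: (3/4)Mv₀² + Mgh = (3/4)Mv², so v² = v₀² + 2gh/(1+k).
v = √(2.3² + 2×10×3.19/1.5) = √47.82 ≈ 6.92 m/s.

v ≈ 6.92 m/s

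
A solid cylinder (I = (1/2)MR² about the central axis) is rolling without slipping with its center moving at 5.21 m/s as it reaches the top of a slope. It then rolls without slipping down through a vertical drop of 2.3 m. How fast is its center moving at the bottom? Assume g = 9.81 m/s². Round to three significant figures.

For this body I = (1/2)MR², i.e. k = I/(MR²) = 0.5.
The rolling condition ω = v/R makes the rotational term ½I(v/R)² = ½kMv², so KE_total = ½(1+k)Mv² = (3/4)Mv².
Conserving energy between top and bottom: (3/4)Mv² = (3/4)Mv₀² + Mgh, hence v² = v₀² + 2gh/(1+k).
v = √(5.21² + 2×9.81×2.3/1.5) = √57.23 ≈ 7.56 m/s.

v ≈ 7.56 m/s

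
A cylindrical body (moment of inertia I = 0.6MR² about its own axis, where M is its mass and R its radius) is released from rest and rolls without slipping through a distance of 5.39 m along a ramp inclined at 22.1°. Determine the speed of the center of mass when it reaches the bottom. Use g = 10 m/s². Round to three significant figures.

v ≈ 5.03 m/s

The moment of inertia is 0.6MR², giving k ≡ I/(MR²) = 0.6.
Since it rolls without slipping, ω = v/R and KE = ½Mv² + ½Iω² = ½(1+k)Mv² = (4/5)Mv².
The vertical drop is h = L sinθ = 5.39 × sin22.1° = 2.028 m.
Energy conservation: Mgh = (4/5)Mv², so v = √(2gh/(1+k)) = √(2 × 10 × 2.028 / 1.6) ≈ 5.03 m/s.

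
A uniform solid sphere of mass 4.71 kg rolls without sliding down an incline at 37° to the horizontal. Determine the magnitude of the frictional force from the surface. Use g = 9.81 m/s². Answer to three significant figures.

Here I = (2/5)MR², so the shape factor k = I/(MR²) = 0.4.
Along the incline Mg sinθ − f = Ma, and torque about the center fR = Iα = kMR²(a/R) gives f = kMa.
Combining, a = g sinθ/(1+k) and f = kMa = kMg sinθ/(1+k).
f = 0.4 × 4.71 × 9.81 × sin37° / 1.4 ≈ 7.94 N.

f ≈ 7.94 N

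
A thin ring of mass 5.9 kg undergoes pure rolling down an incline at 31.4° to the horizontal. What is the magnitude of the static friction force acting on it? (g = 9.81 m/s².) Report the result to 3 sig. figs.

f ≈ 15.1 N

With I = MR², the ratio k = I/(MR²) is 1.
Newton's second law down the slope: Mg sinθ − f = Ma. The torque equation fR = Iα (with α = a/R) gives f = kMa.
Combining, a = g sinθ/(1+k) and f = kMa = kMg sinθ/(1+k).
f = 1 × 5.9 × 9.81 × sin31.4° / 2 ≈ 15.1 N.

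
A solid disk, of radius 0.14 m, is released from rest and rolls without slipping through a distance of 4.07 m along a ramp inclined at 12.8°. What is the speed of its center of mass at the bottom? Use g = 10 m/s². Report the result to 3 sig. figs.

v ≈ 3.47 m/s

With I = (1/2)MR², the ratio k = I/(MR²) is 0.5.
Rolling without slipping gives ω = v/R, so the total kinetic energy is ½Mv² + ½Iω² = ½(1+k)Mv² = (3/4)Mv².
The vertical drop is h = L sinθ = 4.07 × sin12.8° = 0.9017 m.
Setting Mgh = (3/4)Mv² gives v = √(2gh/(1+k)) = √(2·10·0.9017/1.5) ≈ 3.47 m/s.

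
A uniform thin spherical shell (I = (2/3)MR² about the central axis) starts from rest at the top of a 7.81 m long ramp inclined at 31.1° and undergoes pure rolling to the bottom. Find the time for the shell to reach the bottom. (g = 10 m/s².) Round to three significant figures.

t ≈ 2.24 s

With I = (2/3)MR², the ratio k = I/(MR²) is 2/3.
Translational: Mg sinθ − f = Ma. Rotational about the CM: fR = Iα = kMRa, so f = kMa.
Hence a = g sinθ/(1+k) = 10×sin31.1°/1.667 = 3.099 m/s².
With constant a from rest, t = √(2L/a) = √(2·7.81/3.099) ≈ 2.24 s.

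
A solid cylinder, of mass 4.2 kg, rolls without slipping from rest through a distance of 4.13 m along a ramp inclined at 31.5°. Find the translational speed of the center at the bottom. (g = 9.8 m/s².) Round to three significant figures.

For this body I = (1/2)MR², i.e. k = I/(MR²) = 0.5.
Since it rolls without slipping, ω = v/R and KE = ½Mv² + ½Iω² = ½(1+k)Mv² = (3/4)Mv².
The vertical drop is h = L sinθ = 4.13 × sin31.5° = 2.158 m.
Setting Mgh = (3/4)Mv² gives v = √(2gh/(1+k)) = √(2·9.8·2.158/1.5) ≈ 5.31 m/s.

v ≈ 5.31 m/s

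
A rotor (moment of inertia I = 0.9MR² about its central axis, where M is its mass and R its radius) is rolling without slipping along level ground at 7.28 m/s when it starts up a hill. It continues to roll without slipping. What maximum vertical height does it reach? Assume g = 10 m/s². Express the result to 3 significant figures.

The moment of inertia is 0.9MR², giving k ≡ I/(MR²) = 0.9.
The rolling condition ω = v/R makes the rotational term ½I(v/R)² = ½kMv², so KE_total = ½(1+k)Mv² = (19/20)Mv².
At the top the kinetic energy is zero, so (19/20)Mv₀² = Mgh.
Thus h = (1+k)v₀²/(2g) = 1.9 × 7.28² / (2 × 10) ≈ 5.03 m.

h ≈ 5.03 m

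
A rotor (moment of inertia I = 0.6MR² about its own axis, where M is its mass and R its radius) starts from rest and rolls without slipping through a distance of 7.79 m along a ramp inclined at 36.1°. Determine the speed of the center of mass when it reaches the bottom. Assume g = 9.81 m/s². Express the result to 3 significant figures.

v ≈ 7.50 m/s

Here I = 0.6MR², so the shape factor k = I/(MR²) = 0.6.
Rolling without slipping gives ω = v/R, so the total kinetic energy is ½Mv² + ½Iω² = ½(1+k)Mv² = (4/5)Mv².
The vertical drop is h = L sinθ = 7.79 × sin36.1° = 4.59 m.
Setting Mgh = (4/5)Mv² gives v = √(2gh/(1+k)) = √(2·9.81·4.59/1.6) ≈ 7.50 m/s.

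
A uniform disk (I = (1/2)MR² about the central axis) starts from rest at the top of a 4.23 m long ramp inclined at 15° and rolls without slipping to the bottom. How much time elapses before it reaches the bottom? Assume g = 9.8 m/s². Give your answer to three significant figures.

t ≈ 2.24 s

Here I = (1/2)MR², so the shape factor k = I/(MR²) = 0.5.
Newton's second law down the slope: Mg sinθ − f = Ma. The torque equation fR = Iα (with α = a/R) gives f = kMa.
Hence a = g sinθ/(1+k) = 9.8×sin15°/1.5 = 1.691 m/s².
Starting from rest, L = ½at², so t = √(2L/a) = √(2×4.23/1.691) ≈ 2.24 s.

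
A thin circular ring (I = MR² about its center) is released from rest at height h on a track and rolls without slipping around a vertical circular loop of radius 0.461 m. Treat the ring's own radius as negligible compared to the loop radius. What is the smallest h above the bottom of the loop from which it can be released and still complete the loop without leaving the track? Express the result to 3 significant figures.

For this body I = MR², i.e. k = I/(MR²) = 1.
At the top of the loop, the minimum-contact condition is Mg = Mv_top²/r, so v_top² = gr.
With ω = v/R, the kinetic energy at speed v is ½(1+k)Mv² = Mv².
Energy conservation from release (height h) to the top (height 2r): Mgh = Mg(2r) + M·gr.
Thus h_min = 2r + (1+k)r/2 = r(2 + 2/2) = 0.461 × 3 ≈ 1.38 m.

h_min ≈ 1.38 m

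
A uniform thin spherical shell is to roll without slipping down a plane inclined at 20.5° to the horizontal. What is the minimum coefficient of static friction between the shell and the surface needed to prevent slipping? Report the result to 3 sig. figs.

μ_min ≈ 0.150

With I = (2/3)MR², the ratio k = I/(MR²) is 2/3.
Translational: Mg sinθ − f = Ma. Rotational about the CM: fR = Iα = kMRa, so f = kMa.
These give a = g sinθ/(1+k) and the required friction f = kMg sinθ/(1+k).
With N = Mg cosθ, the no-slip condition f ≤ μN gives μ_min = f/N = k tanθ/(1+k).
μ_min = (2/3) × tan20.5° / 1.667 ≈ 0.150.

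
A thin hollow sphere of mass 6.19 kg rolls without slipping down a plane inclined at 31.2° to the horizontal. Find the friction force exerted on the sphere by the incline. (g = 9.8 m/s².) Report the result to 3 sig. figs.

f ≈ 12.6 N

Here I = (2/3)MR², so the shape factor k = I/(MR²) = 2/3.
Translational: Mg sinθ − f = Ma. Rotational about the CM: fR = Iα = kMRa, so f = kMa.
Combining, a = g sinθ/(1+k) and f = kMa = kMg sinθ/(1+k).
f = (2/3) × 6.19 × 9.8 × sin31.2° / 1.667 ≈ 12.6 N.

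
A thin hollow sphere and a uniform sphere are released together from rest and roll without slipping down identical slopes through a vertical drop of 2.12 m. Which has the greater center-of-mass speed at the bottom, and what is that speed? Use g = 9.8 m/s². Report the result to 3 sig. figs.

For rolling without slipping, Mgh = ½(1+k)Mv² where k = I/(MR²), so v = √(2gh/(1+k)).
Thin hollow sphere: k = 2/3, giving v = √(2×9.8×2.12/1.667) = 4.993 m/s.
Uniform sphere: k = 0.4, giving v = √(2×9.8×2.12/1.4) = 5.448 m/s.
The smaller k wins: the uniform sphere, at ≈ 5.45 m/s.

the uniform sphere, at v ≈ 5.45 m/s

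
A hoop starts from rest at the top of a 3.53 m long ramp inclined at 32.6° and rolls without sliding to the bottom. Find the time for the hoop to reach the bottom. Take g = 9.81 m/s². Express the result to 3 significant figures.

t ≈ 1.63 s

With I = MR², the ratio k = I/(MR²) is 1.
Along the incline Mg sinθ − f = Ma, and torque about the center fR = Iα = kMR²(a/R) gives f = kMa.
Hence a = g sinθ/(1+k) = 9.81×sin32.6°/2 = 2.643 m/s².
Starting from rest, L = ½at², so t = √(2L/a) = √(2×3.53/2.643) ≈ 1.63 s.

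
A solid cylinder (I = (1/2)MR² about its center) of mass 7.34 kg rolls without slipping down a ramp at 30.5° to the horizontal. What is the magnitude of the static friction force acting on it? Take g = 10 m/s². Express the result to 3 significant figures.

The moment of inertia is (1/2)MR², giving k ≡ I/(MR²) = 0.5.
Along the incline Mg sinθ − f = Ma, and torque about the center fR = Iα = kMR²(a/R) gives f = kMa.
Combining, a = g sinθ/(1+k) and f = kMa = kMg sinθ/(1+k).
f = 0.5 × 7.34 × 10 × sin30.5° / 1.5 ≈ 12.4 N.

f ≈ 12.4 N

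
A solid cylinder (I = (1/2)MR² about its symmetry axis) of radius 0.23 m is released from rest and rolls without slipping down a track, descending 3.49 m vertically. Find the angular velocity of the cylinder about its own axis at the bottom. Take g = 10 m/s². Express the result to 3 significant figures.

With I = (1/2)MR², the ratio k = I/(MR²) is 0.5.
Pure rolling means v = ωR; then KE = ½Mv² + ½I(v/R)² = ½(1+k)Mv² = (3/4)Mv².
Energy conservation Mgh = ½(1+k)Mv² gives v = √(2gh/(1+k)) = √(2 × 10 × 3.49 / 1.5) = 6.822 m/s.
The angular speed follows from ω = v/R = 6.822/0.23 ≈ 29.7 rad/s.

ω ≈ 29.7 rad/s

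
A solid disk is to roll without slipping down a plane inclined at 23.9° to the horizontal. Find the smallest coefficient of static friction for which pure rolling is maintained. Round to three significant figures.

μ_min ≈ 0.148

The moment of inertia is (1/2)MR², giving k ≡ I/(MR²) = 0.5.
Along the incline Mg sinθ − f = Ma, and torque about the center fR = Iα = kMR²(a/R) gives f = kMa.
These give a = g sinθ/(1+k) and the required friction f = kMg sinθ/(1+k).
With N = Mg cosθ, the no-slip condition f ≤ μN gives μ_min = f/N = k tanθ/(1+k).
μ_min = 0.5 × tan23.9° / 1.5 ≈ 0.148.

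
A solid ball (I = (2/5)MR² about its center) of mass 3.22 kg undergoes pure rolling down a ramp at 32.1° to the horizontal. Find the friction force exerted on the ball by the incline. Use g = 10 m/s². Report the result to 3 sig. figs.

f ≈ 4.89 N

The moment of inertia is (2/5)MR², giving k ≡ I/(MR²) = 0.4.
Newton's second law down the slope: Mg sinθ − f = Ma. The torque equation fR = Iα (with α = a/R) gives f = kMa.
Combining, a = g sinθ/(1+k) and f = kMa = kMg sinθ/(1+k).
f = 0.4 × 3.22 × 10 × sin32.1° / 1.4 ≈ 4.89 N.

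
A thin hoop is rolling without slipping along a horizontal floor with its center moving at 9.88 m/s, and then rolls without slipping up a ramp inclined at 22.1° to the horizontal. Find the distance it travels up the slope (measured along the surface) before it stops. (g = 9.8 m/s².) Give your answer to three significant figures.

For this body I = MR², i.e. k = I/(MR²) = 1.
Since it rolls without slipping, ω = v/R and KE = ½Mv² + ½Iω² = ½(1+k)Mv² = Mv².
Setting this equal to Mgh gives the vertical rise h = (1+k)v₀²/(2g) = 2×9.88²/(2×9.8) = 9.961 m.
Along the incline, d = h/sinθ = 9.961/sin22.1° ≈ 26.5 m.

d ≈ 26.5 m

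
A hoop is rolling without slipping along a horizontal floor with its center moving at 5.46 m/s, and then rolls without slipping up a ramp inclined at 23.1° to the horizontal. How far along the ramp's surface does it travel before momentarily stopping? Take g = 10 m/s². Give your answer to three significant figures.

With I = MR², the ratio k = I/(MR²) is 1.
The rolling condition ω = v/R makes the rotational term ½I(v/R)² = ½kMv², so KE_total = ½(1+k)Mv² = Mv².
Setting this equal to Mgh gives the vertical rise h = (1+k)v₀²/(2g) = 2×5.46²/(2×10) = 2.981 m.
The distance along the slope is d = h/sinθ = 2.981/sin23.1° ≈ 7.60 m.

d ≈ 7.60 m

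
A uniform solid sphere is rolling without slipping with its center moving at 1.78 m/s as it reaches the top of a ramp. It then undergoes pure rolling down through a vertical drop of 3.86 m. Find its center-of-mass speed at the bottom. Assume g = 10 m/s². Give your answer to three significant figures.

v ≈ 7.64 m/s

With I = (2/5)MR², the ratio k = I/(MR²) is 0.4.
Rolling without slipping gives ω = v/R, so the total kinetic energy is ½Mv² + ½Iω² = ½(1+k)Mv² = (7/10)Mv².
Conserving energy between top and bottom: (7/10)Mv² = (7/10)Mv₀² + Mgh, hence v² = v₀² + 2gh/(1+k).
v = √(1.78² + 2×10×3.86/1.4) = √58.31 ≈ 7.64 m/s.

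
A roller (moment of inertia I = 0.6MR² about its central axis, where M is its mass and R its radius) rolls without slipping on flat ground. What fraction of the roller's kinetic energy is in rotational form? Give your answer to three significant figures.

fraction ≈ 0.375

The moment of inertia is 0.6MR², giving k ≡ I/(MR²) = 0.6.
Since ω = v/R, the translational part is ½Mv² and the rotational part is ½I(v/R)² = ½kMv²; the total is ½(1+k)Mv².
The rotational fraction is therefore k/(1+k) = 0.6/1.6 ≈ 0.375.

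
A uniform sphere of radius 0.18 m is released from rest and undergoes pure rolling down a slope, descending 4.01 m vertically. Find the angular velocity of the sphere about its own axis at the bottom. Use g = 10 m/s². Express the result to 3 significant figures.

ω ≈ 42.0 rad/s

The moment of inertia is (2/5)MR², giving k ≡ I/(MR²) = 0.4.
The rolling condition ω = v/R makes the rotational term ½I(v/R)² = ½kMv², so KE_total = ½(1+k)Mv² = (7/10)Mv².
Energy conservation Mgh = ½(1+k)Mv² gives v = √(2gh/(1+k)) = √(2 × 10 × 4.01 / 1.4) = 7.569 m/s.
The angular speed follows from ω = v/R = 7.569/0.18 ≈ 42.0 rad/s.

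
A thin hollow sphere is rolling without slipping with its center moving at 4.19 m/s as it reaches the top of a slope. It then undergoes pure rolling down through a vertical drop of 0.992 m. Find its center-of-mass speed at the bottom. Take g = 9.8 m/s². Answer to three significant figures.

Here I = (2/3)MR², so the shape factor k = I/(MR²) = 2/3.
Rolling without slipping gives ω = v/R, so the total kinetic energy is ½Mv² + ½Iω² = ½(1+k)Mv² = (5/6)Mv².
Energy conservation: (5/6)Mv₀² + Mgh = (5/6)Mv², so v² = v₀² + 2gh/(1+k).
v = √(4.19² + 2×9.8×0.992/1.667) = √29.22 ≈ 5.41 m/s.

v ≈ 5.41 m/s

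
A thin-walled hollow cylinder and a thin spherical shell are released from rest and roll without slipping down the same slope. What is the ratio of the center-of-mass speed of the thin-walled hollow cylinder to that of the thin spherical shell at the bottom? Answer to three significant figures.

Each satisfies Mgh = ½(1+k)Mv² with k = I/(MR²), so v ∝ 1/√(1+k).
For the thin-walled hollow cylinder k = 1; for the thin spherical shell k = 2/3.
v₁/v₂ = √((1+k₂)/(1+k₁)) = √(1.667/2) ≈ 0.913.

v_ratio ≈ 0.913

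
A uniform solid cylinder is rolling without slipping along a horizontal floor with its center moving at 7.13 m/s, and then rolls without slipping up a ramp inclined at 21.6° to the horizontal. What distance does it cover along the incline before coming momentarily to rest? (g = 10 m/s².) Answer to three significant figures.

The moment of inertia is (1/2)MR², giving k ≡ I/(MR²) = 0.5.
Rolling without slipping gives ω = v/R, so the total kinetic energy is ½Mv² + ½Iω² = ½(1+k)Mv² = (3/4)Mv².
Setting this equal to Mgh gives the vertical rise h = (1+k)v₀²/(2g) = 1.5×7.13²/(2×10) = 3.813 m.
The distance along the slope is d = h/sinθ = 3.813/sin21.6° ≈ 10.4 m.

d ≈ 10.4 m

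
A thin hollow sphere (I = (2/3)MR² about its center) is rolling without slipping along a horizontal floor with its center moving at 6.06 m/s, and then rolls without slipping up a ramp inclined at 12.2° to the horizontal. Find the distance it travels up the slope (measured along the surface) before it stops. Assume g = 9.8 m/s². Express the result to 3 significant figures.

For this body I = (2/3)MR², i.e. k = I/(MR²) = 2/3.
Since it rolls without slipping, ω = v/R and KE = ½Mv² + ½Iω² = ½(1+k)Mv² = (5/6)Mv².
Setting this equal to Mgh gives the vertical rise h = (1+k)v₀²/(2g) = 1.667×6.06²/(2×9.8) = 3.123 m.
Along the incline, d = h/sinθ = 3.123/sin12.2° ≈ 14.8 m.

d ≈ 14.8 m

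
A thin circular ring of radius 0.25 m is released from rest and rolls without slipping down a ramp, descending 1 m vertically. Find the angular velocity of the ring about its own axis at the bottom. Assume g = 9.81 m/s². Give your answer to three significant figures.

ω ≈ 12.5 rad/s

With I = MR², the ratio k = I/(MR²) is 1.
The rolling condition ω = v/R makes the rotational term ½I(v/R)² = ½kMv², so KE_total = ½(1+k)Mv² = Mv².
Energy conservation Mgh = ½(1+k)Mv² gives v = √(2gh/(1+k)) = √(2 × 9.81 × 1 / 2) = 3.132 m/s.
Then ω = v/R = 3.132 / 0.25 ≈ 12.5 rad/s.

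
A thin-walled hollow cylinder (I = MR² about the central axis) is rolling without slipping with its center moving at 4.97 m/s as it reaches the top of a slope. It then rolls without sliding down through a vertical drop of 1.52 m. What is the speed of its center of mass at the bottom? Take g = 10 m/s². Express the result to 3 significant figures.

The moment of inertia is MR², giving k ≡ I/(MR²) = 1.
Rolling without slipping gives ω = v/R, so the total kinetic energy is ½Mv² + ½Iω² = ½(1+k)Mv² = Mv².
Energy conservation: Mv₀² + Mgh = Mv², so v² = v₀² + 2gh/(1+k).
v = √(4.97² + 2×10×1.52/2) = √39.9 ≈ 6.32 m/s.

v ≈ 6.32 m/s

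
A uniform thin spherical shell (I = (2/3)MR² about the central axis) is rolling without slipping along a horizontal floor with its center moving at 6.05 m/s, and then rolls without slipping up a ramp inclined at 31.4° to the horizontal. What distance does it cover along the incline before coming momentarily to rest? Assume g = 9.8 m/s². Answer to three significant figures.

For this body I = (2/3)MR², i.e. k = I/(MR²) = 2/3.
Pure rolling means v = ωR; then KE = ½Mv² + ½I(v/R)² = ½(1+k)Mv² = (5/6)Mv².
Setting this equal to Mgh gives the vertical rise h = (1+k)v₀²/(2g) = 1.667×6.05²/(2×9.8) = 3.112 m.
Along the incline, d = h/sinθ = 3.112/sin31.4° ≈ 5.97 m.

d ≈ 5.97 m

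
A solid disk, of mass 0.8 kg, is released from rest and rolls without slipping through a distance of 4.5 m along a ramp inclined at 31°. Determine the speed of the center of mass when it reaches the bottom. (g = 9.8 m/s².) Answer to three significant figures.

v ≈ 5.50 m/s

With I = (1/2)MR², the ratio k = I/(MR²) is 0.5.
The rolling condition ω = v/R makes the rotational term ½I(v/R)² = ½kMv², so KE_total = ½(1+k)Mv² = (3/4)Mv².
The vertical drop is h = L sinθ = 4.5 × sin31° = 2.318 m.
Setting Mgh = (3/4)Mv² gives v = √(2gh/(1+k)) = √(2·9.8·2.318/1.5) ≈ 5.50 m/s.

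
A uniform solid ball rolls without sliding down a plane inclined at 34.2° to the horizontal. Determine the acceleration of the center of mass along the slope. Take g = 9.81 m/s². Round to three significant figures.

Here I = (2/5)MR², so the shape factor k = I/(MR²) = 0.4.
Newton's second law down the slope: Mg sinθ − f = Ma. The torque equation fR = Iα (with α = a/R) gives f = kMa.
Eliminating f: Mg sinθ = (1+k)Ma, so a = g sinθ/(1+k) = 9.81 × sin34.2° / 1.4 ≈ 3.94 m/s².

a ≈ 3.94 m/s²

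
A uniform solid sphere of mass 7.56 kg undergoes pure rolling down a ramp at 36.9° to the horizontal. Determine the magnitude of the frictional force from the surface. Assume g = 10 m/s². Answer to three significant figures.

For this body I = (2/5)MR², i.e. k = I/(MR²) = 0.4.
Translational: Mg sinθ − f = Ma. Rotational about the CM: fR = Iα = kMRa, so f = kMa.
Combining, a = g sinθ/(1+k) and f = kMa = kMg sinθ/(1+k).
f = 0.4 × 7.56 × 10 × sin36.9° / 1.4 ≈ 13.0 N.

f ≈ 13.0 N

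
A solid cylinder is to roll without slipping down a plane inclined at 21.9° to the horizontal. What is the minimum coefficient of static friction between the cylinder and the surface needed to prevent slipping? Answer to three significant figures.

For this body I = (1/2)MR², i.e. k = I/(MR²) = 0.5.
Translational: Mg sinθ − f = Ma. Rotational about the CM: fR = Iα = kMRa, so f = kMa.
These give a = g sinθ/(1+k) and the required friction f = kMg sinθ/(1+k).
With N = Mg cosθ, the no-slip condition f ≤ μN gives μ_min = f/N = k tanθ/(1+k).
μ_min = 0.5 × tan21.9° / 1.5 ≈ 0.134.

μ_min ≈ 0.134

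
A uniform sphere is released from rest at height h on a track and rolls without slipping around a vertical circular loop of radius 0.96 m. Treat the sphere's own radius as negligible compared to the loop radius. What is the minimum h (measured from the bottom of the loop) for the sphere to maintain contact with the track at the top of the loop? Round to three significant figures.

h_min ≈ 2.59 m

For this body I = (2/5)MR², i.e. k = I/(MR²) = 0.4.
At the top, contact is just lost when gravity alone supplies the centripetal force: Mg = Mv_top²/r, i.e. v_top² = gr.
With ω = v/R, the kinetic energy at speed v is ½(1+k)Mv² = (7/10)Mv².
Energy conservation from release (height h) to the top (height 2r): Mgh = Mg(2r) + (7/10)M·gr.
Thus h_min = 2r + (1+k)r/2 = r(2 + 1.4/2) = 0.96 × 2.7 ≈ 2.59 m.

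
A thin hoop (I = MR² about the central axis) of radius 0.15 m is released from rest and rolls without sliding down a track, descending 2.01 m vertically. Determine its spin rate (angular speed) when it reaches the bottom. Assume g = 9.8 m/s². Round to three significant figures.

Here I = MR², so the shape factor k = I/(MR²) = 1.
Pure rolling means v = ωR; then KE = ½Mv² + ½I(v/R)² = ½(1+k)Mv² = Mv².
Energy conservation Mgh = ½(1+k)Mv² gives v = √(2gh/(1+k)) = √(2 × 9.8 × 2.01 / 2) = 4.438 m/s.
Then ω = v/R = 4.438 / 0.15 ≈ 29.6 rad/s.

ω ≈ 29.6 rad/s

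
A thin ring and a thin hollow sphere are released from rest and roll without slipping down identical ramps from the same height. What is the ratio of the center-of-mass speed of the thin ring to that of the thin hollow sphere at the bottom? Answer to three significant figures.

Each satisfies Mgh = ½(1+k)Mv² with k = I/(MR²), so v ∝ 1/√(1+k).
For the thin ring k = 1; for the thin hollow sphere k = 2/3.
v₁/v₂ = √((1+k₂)/(1+k₁)) = √(1.667/2) ≈ 0.913.

v_ratio ≈ 0.913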